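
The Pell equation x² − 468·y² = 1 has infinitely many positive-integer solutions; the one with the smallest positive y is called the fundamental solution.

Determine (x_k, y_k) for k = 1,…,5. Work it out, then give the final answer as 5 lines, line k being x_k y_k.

√468 = [21; 1,1,1,2,1,1,1,42, …], period ℓ=8 (even) → k=7
a_0=21:  p_0=21·1+0=21,  q_0=21·0+1=1
a_1=1:  p_1=1·21+1=22,  q_1=1·1+0=1
a_2=1:  p_2=1·22+21=43,  q_2=1·1+1=2
…
a_5=1:  p_5=1·173+65=238,  q_5=1·8+3=11
a_6=1:  p_6=1·238+173=411,  q_6=1·11+8=19
a_7=1:  p_7=1·411+238=649,  q_7=1·19+11=30
→ (649, 30).  Check: 649²=421201, 468·30²=421200, difference 1.
(x_2, y_2) = (649·649 + 468·30·30, 649·30 + 30·649) = (842401, 38940)
(x_3, y_3) = (649·842401 + 468·30·38940, 649·38940 + 30·842401) = (1093435849, 50544090)
(x_4, y_4) = (649·1093435849 + 468·30·50544090, 649·50544090 + 30·1093435849) = (1419278889601, 65606189880)
(x_5, y_5) = (649·1419278889601 + 468·30·65606189880, 649·65606189880 + 30·1419278889601) = (1842222905266249, 85156783920150)

649 30
842401 38940
1093435849 50544090
1419278889601 65606189880
1842222905266249 85156783920150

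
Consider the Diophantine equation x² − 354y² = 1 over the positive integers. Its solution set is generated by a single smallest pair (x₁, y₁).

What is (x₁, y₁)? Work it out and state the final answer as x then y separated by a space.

258065 13716

[18; 1,4,2,2,18,2,2,4,1,36] for √354; ℓ=10 ⇒ convergent index 9
k=0  a_k=18  p_k/q_k = 18/1
k=1  a_k=1  p_k/q_k = 19/1
k=2  a_k=4  p_k/q_k = 94/5
k=3  a_k=2  p_k/q_k = 207/11
k=4  a_k=2  p_k/q_k = 508/27
k=5  a_k=18  p_k/q_k = 9351/497
…
k=7  a_k=2  p_k/q_k = 47771/2539
k=8  a_k=4  p_k/q_k = 210294/11177
k=9  a_k=1  p_k/q_k = 258065/13716
fundamental: x₁=258065, y₁=13716  (since 66597544225 − 354·188128656 = 1)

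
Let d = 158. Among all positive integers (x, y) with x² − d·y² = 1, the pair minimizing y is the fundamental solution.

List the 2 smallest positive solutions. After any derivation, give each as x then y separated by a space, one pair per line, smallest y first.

7743 616
119908097 9539376

√158 → a₀=12, period (1,1,3,12,3,1,1,24); ℓ=8 even so k=7
k=0  a_k=12  p_k/q_k = 12/1
k=1  a_k=1  p_k/q_k = 13/1
…
k=3  a_k=3  p_k/q_k = 88/7
k=4  a_k=12  p_k/q_k = 1081/86
…
k=6  a_k=1  p_k/q_k = 4412/351
k=7  a_k=1  p_k/q_k = 7743/616
→ (7743, 616).  Check: 7743²=59954049, 158·616²=59954048, difference 1.
(x_2, y_2) = (7743·7743 + 158·616·616, 7743·616 + 616·7743) = (119908097, 9539376)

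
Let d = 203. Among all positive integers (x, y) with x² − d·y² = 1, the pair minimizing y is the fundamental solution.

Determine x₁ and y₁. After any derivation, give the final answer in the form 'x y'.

57 4

√203 → a₀=14, period (4,28); ℓ=2 even so k=1
step 0: (14, 1)  from 14·(1,0) + (0,1)
step 1: (57, 4)  from 4·(14,1) + (1,0)
fundamental: x₁=57, y₁=4  (since 3249 − 203·16 = 1)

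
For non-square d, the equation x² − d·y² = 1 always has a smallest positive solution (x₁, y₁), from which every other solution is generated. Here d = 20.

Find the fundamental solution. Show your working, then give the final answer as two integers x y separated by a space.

√20 → a₀=4, period (2,8); ℓ=2 even so k=1
i=0: a=4 ⇒ p=4, q=1
i=1: a=2 ⇒ p=9, q=2
→ (9, 2).  Check: 9²=81, 20·2²=80, difference 1.

9 2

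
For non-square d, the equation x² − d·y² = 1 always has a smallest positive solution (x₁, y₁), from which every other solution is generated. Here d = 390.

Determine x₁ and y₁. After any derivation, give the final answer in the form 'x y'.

[19; 1,2,1,38] for √390; ℓ=4 ⇒ convergent index 3
step 0: (19, 1)  from 19·(1,0) + (0,1)
step 1: (20, 1)  from 1·(19,1) + (1,0)
step 2: (59, 3)  from 2·(20,1) + (19,1)
step 3: (79, 4)  from 1·(59,3) + (20,1)
(x₁, y₁) = (79, 4);  79² − 390·4² = 1 ✓

79 4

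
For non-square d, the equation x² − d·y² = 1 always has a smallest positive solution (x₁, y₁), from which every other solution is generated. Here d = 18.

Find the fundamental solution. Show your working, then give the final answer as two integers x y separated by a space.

17 4

√18 → a₀=4, period (4,8); ℓ=2 even so k=1
k=0  a_k=4  p_k/q_k = 4/1
k=1  a_k=4  p_k/q_k = 17/4
→ (17, 4).  Check: 17²=289, 18·4²=288, difference 1.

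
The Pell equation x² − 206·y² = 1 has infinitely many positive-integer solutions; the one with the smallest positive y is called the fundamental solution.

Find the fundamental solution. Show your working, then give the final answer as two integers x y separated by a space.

59535 4148

√206 → a₀=14, period (2,1,5,14,5,1,2,28); ℓ=8 even so k=7
k=0  a_k=14  p_k/q_k = 14/1
…
k=2  a_k=1  p_k/q_k = 43/3
…
k=4  a_k=14  p_k/q_k = 3459/241
k=5  a_k=5  p_k/q_k = 17539/1222
k=6  a_k=1  p_k/q_k = 20998/1463
k=7  a_k=2  p_k/q_k = 59535/4148
→ (59535, 4148).  Check: 59535²=3544416225, 206·4148²=3544416224, difference 1.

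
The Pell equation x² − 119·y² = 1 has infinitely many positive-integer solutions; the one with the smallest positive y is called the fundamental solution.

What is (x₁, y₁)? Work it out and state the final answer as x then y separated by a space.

120 11

[10; 1,9,1,20] for √119; ℓ=4 ⇒ convergent index 3
i=0: a=10 ⇒ p=10, q=1
i=1: a=1 ⇒ p=11, q=1
i=2: a=9 ⇒ p=109, q=10
i=3: a=1 ⇒ p=120, q=11
(x₁, y₁) = (120, 11);  120² − 119·11² = 1 ✓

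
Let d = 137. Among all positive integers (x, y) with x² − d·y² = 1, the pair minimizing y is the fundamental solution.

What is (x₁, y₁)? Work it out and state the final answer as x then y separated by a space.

√137 → a₀=11, period (1,2,2,1,1,2,2,1,22); ℓ=9 odd so k=17
a_0=11:  p_0=11·1+0=11,  q_0=11·0+1=1
…
a_6=2:  p_6=2·199+117=515,  q_6=2·17+10=44
…
a_16=2:  p_16=2·1796332+694077=4286741,  q_16=2·153471+59299=366241
a_17=1:  p_17=1·4286741+1796332=6083073,  q_17=1·366241+153471=519712
(x₁, y₁) = (6083073, 519712);  6083073² − 137·519712² = 1 ✓

6083073 519712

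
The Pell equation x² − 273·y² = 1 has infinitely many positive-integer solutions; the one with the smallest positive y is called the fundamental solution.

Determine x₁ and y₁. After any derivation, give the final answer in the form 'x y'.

727 44

√273 → a₀=16, period (1,1,10,1,1,32); ℓ=6 even so k=5
i=0: a=16 ⇒ p=16, q=1
…
i=2: a=1 ⇒ p=33, q=2
i=3: a=10 ⇒ p=347, q=21
i=4: a=1 ⇒ p=380, q=23
i=5: a=1 ⇒ p=727, q=44
→ (727, 44).  Check: 727²=528529, 273·44²=528528, difference 1.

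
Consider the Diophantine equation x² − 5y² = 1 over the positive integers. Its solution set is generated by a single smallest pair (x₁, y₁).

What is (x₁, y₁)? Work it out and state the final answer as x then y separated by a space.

√5 → a₀=2, period (4); ℓ=1 odd so k=1
i=0: a=2 ⇒ p=2, q=1
i=1: a=4 ⇒ p=9, q=4
fundamental: x₁=9, y₁=4  (since 81 − 5·16 = 1)

9 4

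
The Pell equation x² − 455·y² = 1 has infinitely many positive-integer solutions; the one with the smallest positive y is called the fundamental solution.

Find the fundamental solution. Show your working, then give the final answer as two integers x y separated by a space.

√455 = [21; 3,42, …], period ℓ=2 (even) → k=1
a_0=21:  p_0=21·1+0=21,  q_0=21·0+1=1
a_1=3:  p_1=3·21+1=64,  q_1=3·1+0=3
→ (64, 3).  Check: 64²=4096, 455·3²=4095, difference 1.

64 3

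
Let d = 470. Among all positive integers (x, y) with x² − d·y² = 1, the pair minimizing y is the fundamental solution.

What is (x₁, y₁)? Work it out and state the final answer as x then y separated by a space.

[21; 1,2,8,2,1,42] for √470; ℓ=6 ⇒ convergent index 5
a_0=21:  p_0=21·1+0=21,  q_0=21·0+1=1
…
a_4=2:  p_4=2·542+65=1149,  q_4=2·25+3=53
a_5=1:  p_5=1·1149+542=1691,  q_5=1·53+25=78
fundamental: x₁=1691, y₁=78  (since 2859481 − 470·6084 = 1)

1691 78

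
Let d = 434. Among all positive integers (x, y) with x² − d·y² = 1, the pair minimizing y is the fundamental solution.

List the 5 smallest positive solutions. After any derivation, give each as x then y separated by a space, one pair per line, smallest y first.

√434 → a₀=20, period (1,4,1,40); ℓ=4 even so k=3
a_0=20:  p_0=20·1+0=20,  q_0=20·0+1=1
…
a_2=4:  p_2=4·21+20=104,  q_2=4·1+1=5
a_3=1:  p_3=1·104+21=125,  q_3=1·5+1=6
fundamental: x₁=125, y₁=6  (since 15625 − 434·36 = 1)
n=2: (125,6)∘(125,6) = (125·125+434·6·6, 125·6+6·125) = (31249,1500)
n=3: (31249,1500)∘(125,6) = (125·31249+434·6·1500, 125·1500+6·31249) = (7812125,374994)
n=4: (7812125,374994)∘(125,6) = (125·7812125+434·6·374994, 125·374994+6·7812125) = (1953000001,93747000)
n=5: (1953000001,93747000)∘(125,6) = (125·1953000001+434·6·93747000, 125·93747000+6·1953000001) = (488242188125,23436375006)

125 6
31249 1500
7812125 374994
1953000001 93747000
488242188125 23436375006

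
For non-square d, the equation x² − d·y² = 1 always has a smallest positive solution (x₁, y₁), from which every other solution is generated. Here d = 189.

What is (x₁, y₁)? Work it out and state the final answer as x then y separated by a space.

55 4

[13; 1,2,1,26] for √189; ℓ=4 ⇒ convergent index 3
i=0: a=13 ⇒ p=13, q=1
i=1: a=1 ⇒ p=14, q=1
i=2: a=2 ⇒ p=41, q=3
i=3: a=1 ⇒ p=55, q=4
→ (55, 4).  Check: 55²=3025, 189·4²=3024, difference 1.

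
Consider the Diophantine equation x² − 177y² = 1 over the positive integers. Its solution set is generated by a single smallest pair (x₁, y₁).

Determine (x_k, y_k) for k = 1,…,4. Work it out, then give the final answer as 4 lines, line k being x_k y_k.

d=177: √d = [13; 3,3,2,8,2,3,3,26] (ℓ=8, even), read p_7/q_7
step 0: (13, 1)  from 13·(1,0) + (0,1)
…
step 3: (306, 23)  from 2·(133,10) + (40,3)
…
step 6: (18985, 1427)  from 3·(5468,411) + (2581,194)
step 7: (62423, 4692)  from 3·(18985,1427) + (5468,411)
(x₁, y₁) = (62423, 4692);  62423² − 177·4692² = 1 ✓
(x_2, y_2) = (62423·62423 + 177·4692·4692, 62423·4692 + 4692·62423) = (7793261857, 585777432)
(x_3, y_3) = (62423·7793261857 + 177·4692·585777432, 62423·585777432 + 4692·7793261857) = (972957569736599, 73131969270780)
(x_4, y_4) = (62423·972957569736599 + 177·4692·73131969270780, 62423·73131969270780 + 4692·972957569736599) = (121469860743542176897, 9130233834994022448)

62423 4692
7793261857 585777432
972957569736599 73131969270780
121469860743542176897 9130233834994022448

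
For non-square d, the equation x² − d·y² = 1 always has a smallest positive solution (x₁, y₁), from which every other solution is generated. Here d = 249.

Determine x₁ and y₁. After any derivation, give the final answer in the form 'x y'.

√249 → a₀=15, period (1,3,1,1,5,…,3,1,30); ℓ=16 even so k=15
i=0: a=15 ⇒ p=15, q=1
i=1: a=1 ⇒ p=16, q=1
i=2: a=3 ⇒ p=63, q=4
i=3: a=1 ⇒ p=79, q=5
i=4: a=1 ⇒ p=142, q=9
i=5: a=5 ⇒ p=789, q=50
…
i=7: a=3 ⇒ p=3582, q=227
…
i=9: a=3 ⇒ p=113835, q=7214
i=10: a=1 ⇒ p=150586, q=9543
…
i=12: a=1 ⇒ p=1017351, q=64472
…
i=14: a=3 ⇒ p=6669699, q=422675
i=15: a=1 ⇒ p=8553815, q=542076
(x₁, y₁) = (8553815, 542076);  8553815² − 249·542076² = 1 ✓

8553815 542076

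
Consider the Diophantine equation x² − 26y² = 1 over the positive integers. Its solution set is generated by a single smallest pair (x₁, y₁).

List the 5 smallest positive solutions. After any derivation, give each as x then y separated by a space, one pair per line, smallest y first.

√26 → a₀=5, period (10); ℓ=1 odd so k=1
k=0  a_k=5  p_k/q_k = 5/1
k=1  a_k=10  p_k/q_k = 51/10
→ (51, 10).  Check: 51²=2601, 26·10²=2600, difference 1.
n=2: (51,10)∘(51,10) = (51·51+26·10·10, 51·10+10·51) = (5201,1020)
n=3: (5201,1020)∘(51,10) = (51·5201+26·10·1020, 51·1020+10·5201) = (530451,104030)
n=4: (530451,104030)∘(51,10) = (51·530451+26·10·104030, 51·104030+10·530451) = (54100801,10610040)
n=5: (54100801,10610040)∘(51,10) = (51·54100801+26·10·10610040, 51·10610040+10·54100801) = (5517751251,1082120050)

51 10
5201 1020
530451 104030
54100801 10610040
5517751251 1082120050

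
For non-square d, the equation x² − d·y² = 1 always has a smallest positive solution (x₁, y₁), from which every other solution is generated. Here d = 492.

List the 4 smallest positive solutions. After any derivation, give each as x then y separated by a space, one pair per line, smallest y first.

29767 1342
1772148577 79894628
105503093353351 4756446782010
6281021157926249857 283170302640288712

√492 = [22; 5,1,1,10,1,1,5,44, …], period ℓ=8 (even) → k=7
i=0: a=22 ⇒ p=22, q=1
i=1: a=5 ⇒ p=111, q=5
i=2: a=1 ⇒ p=133, q=6
…
i=5: a=1 ⇒ p=2817, q=127
i=6: a=1 ⇒ p=5390, q=243
i=7: a=5 ⇒ p=29767, q=1342
(x₁, y₁) = (29767, 1342);  29767² − 492·1342² = 1 ✓
(29767+1342√492)^2 = 1772148577 + 79894628√492
(29767+1342√492)^3 = 105503093353351 + 4756446782010√492
(29767+1342√492)^4 = 6281021157926249857 + 283170302640288712√492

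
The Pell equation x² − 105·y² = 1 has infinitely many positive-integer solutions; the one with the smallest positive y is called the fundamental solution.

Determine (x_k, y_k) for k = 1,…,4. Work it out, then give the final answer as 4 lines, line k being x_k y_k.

41 4
3361 328
275561 26892
22592641 2204816

√105 → a₀=10, period (4,20); ℓ=2 even so k=1
k=0  a_k=10  p_k/q_k = 10/1
k=1  a_k=4  p_k/q_k = 41/4
fundamental: x₁=41, y₁=4  (since 1681 − 105·16 = 1)
(x_2, y_2) = (41·41 + 105·4·4, 41·4 + 4·41) = (3361, 328)
(x_3, y_3) = (41·3361 + 105·4·328, 41·328 + 4·3361) = (275561, 26892)
(x_4, y_4) = (41·275561 + 105·4·26892, 41·26892 + 4·275561) = (22592641, 2204816)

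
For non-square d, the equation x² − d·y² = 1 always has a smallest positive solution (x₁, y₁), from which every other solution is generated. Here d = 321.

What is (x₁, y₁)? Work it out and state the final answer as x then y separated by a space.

d=321: √d = [17; 1,10,1,34] (ℓ=4, even), read p_3/q_3
a_0=17:  p_0=17·1+0=17,  q_0=17·0+1=1
…
a_2=10:  p_2=10·18+17=197,  q_2=10·1+1=11
a_3=1:  p_3=1·197+18=215,  q_3=1·11+1=12
(x₁, y₁) = (215, 12);  215² − 321·12² = 1 ✓

215 12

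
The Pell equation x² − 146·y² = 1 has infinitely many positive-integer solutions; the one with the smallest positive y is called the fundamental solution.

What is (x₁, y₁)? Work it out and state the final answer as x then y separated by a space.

[12; 12,24] for √146; ℓ=2 ⇒ convergent index 1
step 0: (12, 1)  from 12·(1,0) + (0,1)
step 1: (145, 12)  from 12·(12,1) + (1,0)
(x₁, y₁) = (145, 12);  145² − 146·12² = 1 ✓

145 12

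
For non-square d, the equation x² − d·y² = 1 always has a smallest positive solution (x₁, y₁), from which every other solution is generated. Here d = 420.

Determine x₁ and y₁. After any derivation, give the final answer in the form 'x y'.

[20; 2,40] for √420; ℓ=2 ⇒ convergent index 1
i=0: a=20 ⇒ p=20, q=1
i=1: a=2 ⇒ p=41, q=2
→ (41, 2).  Check: 41²=1681, 420·2²=1680, difference 1.

41 2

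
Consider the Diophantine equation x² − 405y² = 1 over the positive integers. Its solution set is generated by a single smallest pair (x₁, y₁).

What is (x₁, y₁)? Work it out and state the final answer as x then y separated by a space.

161 8

[20; 8,40] for √405; ℓ=2 ⇒ convergent index 1
i=0: a=20 ⇒ p=20, q=1
i=1: a=8 ⇒ p=161, q=8
(x₁, y₁) = (161, 8);  161² − 405·8² = 1 ✓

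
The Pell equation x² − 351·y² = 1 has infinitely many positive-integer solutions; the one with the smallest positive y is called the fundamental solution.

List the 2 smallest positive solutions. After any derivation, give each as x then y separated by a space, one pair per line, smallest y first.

d=351: √d = [18; 1,2,1,3,2,2,2,3,1,2,1,36] (ℓ=12, even), read p_11/q_11
k=0  a_k=18  p_k/q_k = 18/1
…
k=2  a_k=2  p_k/q_k = 56/3
k=3  a_k=1  p_k/q_k = 75/4
k=4  a_k=3  p_k/q_k = 281/15
k=5  a_k=2  p_k/q_k = 637/34
k=6  a_k=2  p_k/q_k = 1555/83
…
k=10  a_k=2  p_k/q_k = 45882/2449
k=11  a_k=1  p_k/q_k = 62425/3332
→ (62425, 3332).  Check: 62425²=3896880625, 351·3332²=3896880624, difference 1.
(x_2, y_2) = (62425·62425 + 351·3332·3332, 62425·3332 + 3332·62425) = (7793761249, 416000200)

62425 3332
7793761249 416000200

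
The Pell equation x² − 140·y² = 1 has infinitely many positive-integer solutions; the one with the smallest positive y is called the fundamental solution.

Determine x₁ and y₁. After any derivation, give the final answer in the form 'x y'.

[11; 1,4,1,22] for √140; ℓ=4 ⇒ convergent index 3
a_0=11:  p_0=11·1+0=11,  q_0=11·0+1=1
…
a_2=4:  p_2=4·12+11=59,  q_2=4·1+1=5
a_3=1:  p_3=1·59+12=71,  q_3=1·5+1=6
(x₁, y₁) = (71, 6);  71² − 140·6² = 1 ✓

71 6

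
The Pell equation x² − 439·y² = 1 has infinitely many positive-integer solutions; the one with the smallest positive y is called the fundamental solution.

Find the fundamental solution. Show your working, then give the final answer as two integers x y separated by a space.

d=439: √d = [20; 1,19,1,40] (ℓ=4, even), read p_3/q_3
k=0  a_k=20  p_k/q_k = 20/1
…
k=2  a_k=19  p_k/q_k = 419/20
k=3  a_k=1  p_k/q_k = 440/21
fundamental: x₁=440, y₁=21  (since 193600 − 439·441 = 1)

440 21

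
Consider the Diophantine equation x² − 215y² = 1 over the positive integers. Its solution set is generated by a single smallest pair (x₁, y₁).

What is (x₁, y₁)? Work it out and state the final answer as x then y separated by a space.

[14; 1,1,1,28] for √215; ℓ=4 ⇒ convergent index 3
k=0  a_k=14  p_k/q_k = 14/1
…
k=2  a_k=1  p_k/q_k = 29/2
k=3  a_k=1  p_k/q_k = 44/3
→ (44, 3).  Check: 44²=1936, 215·3²=1935, difference 1.

44 3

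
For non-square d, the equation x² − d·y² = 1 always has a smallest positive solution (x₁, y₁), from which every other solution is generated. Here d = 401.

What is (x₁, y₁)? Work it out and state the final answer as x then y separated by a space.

801 40

√401 = [20; 40, …], period ℓ=1 (odd) → k=1
i=0: a=20 ⇒ p=20, q=1
i=1: a=40 ⇒ p=801, q=40
→ (801, 40).  Check: 801²=641601, 401·40²=641600, difference 1.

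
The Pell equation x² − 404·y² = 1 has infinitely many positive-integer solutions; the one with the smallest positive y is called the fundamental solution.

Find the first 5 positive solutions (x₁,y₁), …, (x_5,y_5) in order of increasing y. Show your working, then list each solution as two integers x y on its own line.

[20; 10,40] for √404; ℓ=2 ⇒ convergent index 1
step 0: (20, 1)  from 20·(1,0) + (0,1)
step 1: (201, 10)  from 10·(20,1) + (1,0)
(x₁, y₁) = (201, 10);  201² − 404·10² = 1 ✓
(201+10√404)^2 = 80801 + 4020√404
(201+10√404)^3 = 32481801 + 1616030√404
(201+10√404)^4 = 13057603201 + 649640040√404
(201+10√404)^5 = 5249124005001 + 261153680050√404

201 10
80801 4020
32481801 1616030
13057603201 649640040
5249124005001 261153680050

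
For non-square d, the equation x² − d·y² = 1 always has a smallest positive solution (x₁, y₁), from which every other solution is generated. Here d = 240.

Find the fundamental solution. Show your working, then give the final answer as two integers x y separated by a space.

√240 = [15; 2,30, …], period ℓ=2 (even) → k=1
i=0: a=15 ⇒ p=15, q=1
i=1: a=2 ⇒ p=31, q=2
→ (31, 2).  Check: 31²=961, 240·2²=960, difference 1.

31 2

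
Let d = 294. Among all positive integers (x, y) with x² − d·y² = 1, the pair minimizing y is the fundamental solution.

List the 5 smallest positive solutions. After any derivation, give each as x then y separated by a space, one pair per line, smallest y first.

[17; 6,1,4,1,6,34] for √294; ℓ=6 ⇒ convergent index 5
i=0: a=17 ⇒ p=17, q=1
i=1: a=6 ⇒ p=103, q=6
i=2: a=1 ⇒ p=120, q=7
…
i=4: a=1 ⇒ p=703, q=41
i=5: a=6 ⇒ p=4801, q=280
fundamental: x₁=4801, y₁=280  (since 23049601 − 294·78400 = 1)
n=2: (4801,280)∘(4801,280) = (4801·4801+294·280·280, 4801·280+280·4801) = (46099201,2688560)
n=3: (46099201,2688560)∘(4801,280) = (4801·46099201+294·280·2688560, 4801·2688560+280·46099201) = (442644523201,25815552840)
n=4: (442644523201,25815552840)∘(4801,280) = (4801·442644523201+294·280·25815552840, 4801·25815552840+280·442644523201) = (4250272665676801,247880935681120)
n=5: (4250272665676801,247880935681120)∘(4801,280) = (4801·4250272665676801+294·280·247880935681120, 4801·247880935681120+280·4250272665676801) = (40811117693184120001,2380152718594561400)

4801 280
46099201 2688560
442644523201 25815552840
4250272665676801 247880935681120
40811117693184120001 2380152718594561400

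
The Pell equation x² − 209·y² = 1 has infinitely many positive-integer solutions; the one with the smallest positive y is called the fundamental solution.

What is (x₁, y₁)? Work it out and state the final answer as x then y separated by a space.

46551 3220

d=209: √d = [14; 2,5,3,2,3,5,2,28] (ℓ=8, even), read p_7/q_7
a_0=14:  p_0=14·1+0=14,  q_0=14·0+1=1
a_1=2:  p_1=2·14+1=29,  q_1=2·1+0=2
a_2=5:  p_2=5·29+14=159,  q_2=5·2+1=11
a_3=3:  p_3=3·159+29=506,  q_3=3·11+2=35
a_4=2:  p_4=2·506+159=1171,  q_4=2·35+11=81
a_5=3:  p_5=3·1171+506=4019,  q_5=3·81+35=278
a_6=5:  p_6=5·4019+1171=21266,  q_6=5·278+81=1471
a_7=2:  p_7=2·21266+4019=46551,  q_7=2·1471+278=3220
fundamental: x₁=46551, y₁=3220  (since 2166995601 − 209·10368400 = 1)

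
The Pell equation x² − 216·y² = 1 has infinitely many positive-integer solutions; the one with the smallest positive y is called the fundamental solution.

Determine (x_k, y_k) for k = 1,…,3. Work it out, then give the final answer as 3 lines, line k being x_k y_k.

[14; 1,2,3,2,1,28] for √216; ℓ=6 ⇒ convergent index 5
i=0: a=14 ⇒ p=14, q=1
i=1: a=1 ⇒ p=15, q=1
i=2: a=2 ⇒ p=44, q=3
…
i=4: a=2 ⇒ p=338, q=23
i=5: a=1 ⇒ p=485, q=33
fundamental: x₁=485, y₁=33  (since 235225 − 216·1089 = 1)
(485+33√216)^2 = 470449 + 32010√216
(485+33√216)^3 = 456335045 + 31049667√216

485 33
470449 32010
456335045 31049667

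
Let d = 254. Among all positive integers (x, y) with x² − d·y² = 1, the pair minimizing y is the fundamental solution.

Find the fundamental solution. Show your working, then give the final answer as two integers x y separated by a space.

255 16

√254 = [15; 1,14,1,30, …], period ℓ=4 (even) → k=3
i=0: a=15 ⇒ p=15, q=1
i=1: a=1 ⇒ p=16, q=1
i=2: a=14 ⇒ p=239, q=15
i=3: a=1 ⇒ p=255, q=16
→ (255, 16).  Check: 255²=65025, 254·16²=65024, difference 1.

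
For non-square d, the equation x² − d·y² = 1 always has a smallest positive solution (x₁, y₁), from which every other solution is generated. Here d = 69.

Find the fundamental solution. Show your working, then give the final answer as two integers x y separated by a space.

√69 = [8; 3,3,1,4,1,3,3,16, …], period ℓ=8 (even) → k=7
step 0: (8, 1)  from 8·(1,0) + (0,1)
…
step 2: (83, 10)  from 3·(25,3) + (8,1)
…
step 4: (515, 62)  from 4·(108,13) + (83,10)
step 5: (623, 75)  from 1·(515,62) + (108,13)
step 6: (2384, 287)  from 3·(623,75) + (515,62)
step 7: (7775, 936)  from 3·(2384,287) + (623,75)
→ (7775, 936).  Check: 7775²=60450625, 69·936²=60450624, difference 1.

7775 936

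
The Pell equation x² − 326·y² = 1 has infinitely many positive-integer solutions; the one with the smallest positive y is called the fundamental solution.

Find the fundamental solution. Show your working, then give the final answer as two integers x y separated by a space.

√326 = [18; 18,36, …], period ℓ=2 (even) → k=1
i=0: a=18 ⇒ p=18, q=1
i=1: a=18 ⇒ p=325, q=18
fundamental: x₁=325, y₁=18  (since 105625 − 326·324 = 1)

325 18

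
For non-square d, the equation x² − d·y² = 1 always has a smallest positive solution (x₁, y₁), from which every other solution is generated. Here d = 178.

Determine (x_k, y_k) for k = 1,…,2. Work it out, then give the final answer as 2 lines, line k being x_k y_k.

1601 120
5126401 384240

√178 = [13; 2,1,12,1,2,26, …], period ℓ=6 (even) → k=5
a_0=13:  p_0=13·1+0=13,  q_0=13·0+1=1
a_1=2:  p_1=2·13+1=27,  q_1=2·1+0=2
a_2=1:  p_2=1·27+13=40,  q_2=1·2+1=3
a_3=12:  p_3=12·40+27=507,  q_3=12·3+2=38
a_4=1:  p_4=1·507+40=547,  q_4=1·38+3=41
a_5=2:  p_5=2·547+507=1601,  q_5=2·41+38=120
(x₁, y₁) = (1601, 120);  1601² − 178·120² = 1 ✓
n=2: (1601,120)∘(1601,120) = (1601·1601+178·120·120, 1601·120+120·1601) = (5126401,384240)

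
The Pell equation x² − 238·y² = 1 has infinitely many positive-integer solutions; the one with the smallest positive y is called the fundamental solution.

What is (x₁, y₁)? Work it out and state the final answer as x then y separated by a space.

d=238: √d = [15; 2,2,1,14,1,2,2,30] (ℓ=8, even), read p_7/q_7
k=0  a_k=15  p_k/q_k = 15/1
…
k=2  a_k=2  p_k/q_k = 77/5
k=3  a_k=1  p_k/q_k = 108/7
…
k=5  a_k=1  p_k/q_k = 1697/110
k=6  a_k=2  p_k/q_k = 4983/323
k=7  a_k=2  p_k/q_k = 11663/756
(x₁, y₁) = (11663, 756);  11663² − 238·756² = 1 ✓

11663 756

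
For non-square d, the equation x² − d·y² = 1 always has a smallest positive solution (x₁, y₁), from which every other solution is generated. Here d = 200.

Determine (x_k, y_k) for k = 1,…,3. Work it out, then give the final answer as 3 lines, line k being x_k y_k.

√200 = [14; 7,28, …], period ℓ=2 (even) → k=1
i=0: a=14 ⇒ p=14, q=1
i=1: a=7 ⇒ p=99, q=7
→ (99, 7).  Check: 99²=9801, 200·7²=9800, difference 1.
k=2:  x_2 = 99·99+200·7·7 = 19601,  y_2 = 99·7+7·99 = 1386
k=3:  x_3 = 99·19601+200·7·1386 = 3880899,  y_3 = 99·1386+7·19601 = 274421

99 7
19601 1386
3880899 274421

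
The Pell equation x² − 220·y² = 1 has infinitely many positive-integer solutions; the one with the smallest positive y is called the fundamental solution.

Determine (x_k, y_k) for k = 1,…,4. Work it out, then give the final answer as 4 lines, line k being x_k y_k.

d=220: √d = [14; 1,4,1,28] (ℓ=4, even), read p_3/q_3
i=0: a=14 ⇒ p=14, q=1
i=1: a=1 ⇒ p=15, q=1
i=2: a=4 ⇒ p=74, q=5
i=3: a=1 ⇒ p=89, q=6
→ (89, 6).  Check: 89²=7921, 220·6²=7920, difference 1.
n=2: (89,6)∘(89,6) = (89·89+220·6·6, 89·6+6·89) = (15841,1068)
n=3: (15841,1068)∘(89,6) = (89·15841+220·6·1068, 89·1068+6·15841) = (2819609,190098)
n=4: (2819609,190098)∘(89,6) = (89·2819609+220·6·190098, 89·190098+6·2819609) = (501874561,33836376)

89 6
15841 1068
2819609 190098
501874561 33836376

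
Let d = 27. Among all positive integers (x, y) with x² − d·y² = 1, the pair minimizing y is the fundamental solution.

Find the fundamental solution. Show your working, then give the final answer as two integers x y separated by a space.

26 5

d=27: √d = [5; 5,10] (ℓ=2, even), read p_1/q_1
i=0: a=5 ⇒ p=5, q=1
i=1: a=5 ⇒ p=26, q=5
(x₁, y₁) = (26, 5);  26² − 27·5² = 1 ✓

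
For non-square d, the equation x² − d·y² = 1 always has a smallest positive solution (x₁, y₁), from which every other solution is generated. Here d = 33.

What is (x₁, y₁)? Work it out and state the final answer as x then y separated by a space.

23 4

[5; 1,2,1,10] for √33; ℓ=4 ⇒ convergent index 3
i=0: a=5 ⇒ p=5, q=1
i=1: a=1 ⇒ p=6, q=1
i=2: a=2 ⇒ p=17, q=3
i=3: a=1 ⇒ p=23, q=4
→ (23, 4).  Check: 23²=529, 33·4²=528, difference 1.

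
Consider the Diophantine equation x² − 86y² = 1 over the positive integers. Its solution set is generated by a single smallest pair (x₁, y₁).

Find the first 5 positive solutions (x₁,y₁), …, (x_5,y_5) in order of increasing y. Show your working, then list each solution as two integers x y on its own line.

d=86: √d = [9; 3,1,1,1,8,1,1,1,3,18] (ℓ=10, even), read p_9/q_9
a_0=9:  p_0=9·1+0=9,  q_0=9·0+1=1
a_1=3:  p_1=3·9+1=28,  q_1=3·1+0=3
a_2=1:  p_2=1·28+9=37,  q_2=1·3+1=4
a_3=1:  p_3=1·37+28=65,  q_3=1·4+3=7
…
a_6=1:  p_6=1·881+102=983,  q_6=1·95+11=106
…
a_8=1:  p_8=1·1864+983=2847,  q_8=1·201+106=307
a_9=3:  p_9=3·2847+1864=10405,  q_9=3·307+201=1122
(x₁, y₁) = (10405, 1122);  10405² − 86·1122² = 1 ✓
n=2: (10405,1122)∘(10405,1122) = (10405·10405+86·1122·1122, 10405·1122+1122·10405) = (216528049,23348820)
n=3: (216528049,23348820)∘(10405,1122) = (10405·216528049+86·1122·23348820, 10405·23348820+1122·216528049) = (4505948689285,485888943078)
n=4: (4505948689285,485888943078)∘(10405,1122) = (10405·4505948689285+86·1122·485888943078, 10405·485888943078+1122·4505948689285) = (93768792007492801,10111348882104360)
n=5: (93768792007492801,10111348882104360)∘(10405,1122) = (10405·93768792007492801+86·1122·10111348882104360, 10405·10111348882104360+1122·93768792007492801) = (1951328557169976499525,210417169750702788522)

10405 1122
216528049 23348820
4505948689285 485888943078
93768792007492801 10111348882104360
1951328557169976499525 210417169750702788522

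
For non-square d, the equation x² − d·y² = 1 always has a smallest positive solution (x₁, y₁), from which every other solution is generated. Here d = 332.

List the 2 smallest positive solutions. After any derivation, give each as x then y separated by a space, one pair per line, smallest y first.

13447 738
361643617 19847772

[18; 4,1,1,8,1,1,4,36] for √332; ℓ=8 ⇒ convergent index 7
k=0  a_k=18  p_k/q_k = 18/1
…
k=6  a_k=1  p_k/q_k = 2970/163
k=7  a_k=4  p_k/q_k = 13447/738
→ (13447, 738).  Check: 13447²=180821809, 332·738²=180821808, difference 1.
(13447+738√332)^2 = 361643617 + 19847772√332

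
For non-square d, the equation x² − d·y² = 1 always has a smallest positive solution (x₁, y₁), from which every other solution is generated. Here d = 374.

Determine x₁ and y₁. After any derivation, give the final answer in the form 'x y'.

√374 → a₀=19, period (2,1,18,1,2,38); ℓ=6 even so k=5
a_0=19:  p_0=19·1+0=19,  q_0=19·0+1=1
a_1=2:  p_1=2·19+1=39,  q_1=2·1+0=2
…
a_4=1:  p_4=1·1083+58=1141,  q_4=1·56+3=59
a_5=2:  p_5=2·1141+1083=3365,  q_5=2·59+56=174
→ (3365, 174).  Check: 3365²=11323225, 374·174²=11323224, difference 1.

3365 174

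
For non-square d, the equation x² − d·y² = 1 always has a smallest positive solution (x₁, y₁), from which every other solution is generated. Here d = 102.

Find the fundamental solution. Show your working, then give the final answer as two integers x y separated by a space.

[10; 10,20] for √102; ℓ=2 ⇒ convergent index 1
a_0=10:  p_0=10·1+0=10,  q_0=10·0+1=1
a_1=10:  p_1=10·10+1=101,  q_1=10·1+0=10
→ (101, 10).  Check: 101²=10201, 102·10²=10200, difference 1.

101 10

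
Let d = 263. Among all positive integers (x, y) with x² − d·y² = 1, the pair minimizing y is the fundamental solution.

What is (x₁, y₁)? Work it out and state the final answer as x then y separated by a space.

139128 8579

d=263: √d = [16; 4,1,1,1,1,15,1,1,1,1,4,32] (ℓ=12, even), read p_11/q_11
i=0: a=16 ⇒ p=16, q=1
…
i=2: a=1 ⇒ p=81, q=5
i=3: a=1 ⇒ p=146, q=9
…
i=9: a=1 ⇒ p=18212, q=1123
i=10: a=1 ⇒ p=30229, q=1864
i=11: a=4 ⇒ p=139128, q=8579
→ (139128, 8579).  Check: 139128²=19356600384, 263·8579²=19356600383, difference 1.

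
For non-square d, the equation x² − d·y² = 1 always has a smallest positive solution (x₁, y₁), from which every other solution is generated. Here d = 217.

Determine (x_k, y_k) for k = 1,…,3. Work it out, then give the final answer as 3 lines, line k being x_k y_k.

√217 → a₀=14, period (1,2,1,2,1,…,2,1,28); ℓ=16 even so k=15
k=0  a_k=14  p_k/q_k = 14/1
…
k=2  a_k=2  p_k/q_k = 44/3
…
k=4  a_k=2  p_k/q_k = 162/11
k=5  a_k=1  p_k/q_k = 221/15
…
k=7  a_k=9  p_k/q_k = 3668/249
k=8  a_k=4  p_k/q_k = 15055/1022
…
k=10  a_k=1  p_k/q_k = 154218/10469
k=11  a_k=1  p_k/q_k = 293381/19916
k=12  a_k=2  p_k/q_k = 740980/50301
…
k=14  a_k=2  p_k/q_k = 2809702/190735
k=15  a_k=1  p_k/q_k = 3844063/260952
fundamental: x₁=3844063, y₁=260952  (since 14776820347969 − 217·68095946304 = 1)
k=2:  x_2 = 3844063·3844063+217·260952·260952 = 29553640695937,  y_2 = 3844063·260952+260952·3844063 = 2006231855952
k=3:  x_3 = 3844063·29553640695937+217·260952·2006231855952 = 227212113429087499999,  y_3 = 3844063·2006231855952+260952·29553640695937 = 15424163293772565000

3844063 260952
29553640695937 2006231855952
227212113429087499999 15424163293772565000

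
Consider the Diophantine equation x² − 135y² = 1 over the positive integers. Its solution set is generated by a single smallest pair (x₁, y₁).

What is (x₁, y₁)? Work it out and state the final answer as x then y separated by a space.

244 21

√135 → a₀=11, period (1,1,1,1,1,1,1,22); ℓ=8 even so k=7
i=0: a=11 ⇒ p=11, q=1
i=1: a=1 ⇒ p=12, q=1
i=2: a=1 ⇒ p=23, q=2
i=3: a=1 ⇒ p=35, q=3
i=4: a=1 ⇒ p=58, q=5
…
i=6: a=1 ⇒ p=151, q=13
i=7: a=1 ⇒ p=244, q=21
fundamental: x₁=244, y₁=21  (since 59536 − 135·441 = 1)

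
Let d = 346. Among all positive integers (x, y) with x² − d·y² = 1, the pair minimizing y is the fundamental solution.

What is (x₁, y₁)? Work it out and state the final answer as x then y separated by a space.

d=346: √d = [18; 1,1,1,1,36] (ℓ=5, odd), read p_9/q_9
a_0=18:  p_0=18·1+0=18,  q_0=18·0+1=1
a_1=1:  p_1=1·18+1=19,  q_1=1·1+0=1
…
a_3=1:  p_3=1·37+19=56,  q_3=1·2+1=3
…
a_5=36:  p_5=36·93+56=3404,  q_5=36·5+3=183
…
a_8=1:  p_8=1·6901+3497=10398,  q_8=1·371+188=559
a_9=1:  p_9=1·10398+6901=17299,  q_9=1·559+371=930
fundamental: x₁=17299, y₁=930  (since 299255401 − 346·864900 = 1)

17299 930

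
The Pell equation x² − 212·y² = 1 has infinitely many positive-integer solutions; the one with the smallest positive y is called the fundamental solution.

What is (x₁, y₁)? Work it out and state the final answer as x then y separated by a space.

66249 4550

d=212: √d = [14; 1,1,3,1,1,…,1,1,28] (ℓ=14, even), read p_13/q_13
a_0=14:  p_0=14·1+0=14,  q_0=14·0+1=1
a_1=1:  p_1=1·14+1=15,  q_1=1·1+0=1
…
a_3=3:  p_3=3·29+15=102,  q_3=3·2+1=7
a_4=1:  p_4=1·102+29=131,  q_4=1·7+2=9
…
a_9=1:  p_9=1·2781+2417=5198,  q_9=1·191+166=357
a_10=1:  p_10=1·5198+2781=7979,  q_10=1·357+191=548
a_11=3:  p_11=3·7979+5198=29135,  q_11=3·548+357=2001
a_12=1:  p_12=1·29135+7979=37114,  q_12=1·2001+548=2549
a_13=1:  p_13=1·37114+29135=66249,  q_13=1·2549+2001=4550
(x₁, y₁) = (66249, 4550);  66249² − 212·4550² = 1 ✓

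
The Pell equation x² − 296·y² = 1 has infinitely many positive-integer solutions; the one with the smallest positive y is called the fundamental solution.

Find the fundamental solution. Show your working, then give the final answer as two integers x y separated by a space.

√296 → a₀=17, period (4,1,7,1,4,34); ℓ=6 even so k=5
step 0: (17, 1)  from 17·(1,0) + (0,1)
…
step 2: (86, 5)  from 1·(69,4) + (17,1)
…
step 4: (757, 44)  from 1·(671,39) + (86,5)
step 5: (3699, 215)  from 4·(757,44) + (671,39)
→ (3699, 215).  Check: 3699²=13682601, 296·215²=13682600, difference 1.

3699 215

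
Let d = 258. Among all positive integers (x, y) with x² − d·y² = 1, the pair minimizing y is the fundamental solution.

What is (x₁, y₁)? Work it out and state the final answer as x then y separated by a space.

257 16

√258 = [16; 16,32, …], period ℓ=2 (even) → k=1
i=0: a=16 ⇒ p=16, q=1
i=1: a=16 ⇒ p=257, q=16
fundamental: x₁=257, y₁=16  (since 66049 − 258·256 = 1)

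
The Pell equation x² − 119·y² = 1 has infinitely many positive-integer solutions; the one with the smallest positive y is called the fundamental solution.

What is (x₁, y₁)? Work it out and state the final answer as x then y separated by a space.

120 11

√119 = [10; 1,9,1,20, …], period ℓ=4 (even) → k=3
i=0: a=10 ⇒ p=10, q=1
i=1: a=1 ⇒ p=11, q=1
i=2: a=9 ⇒ p=109, q=10
i=3: a=1 ⇒ p=120, q=11
→ (120, 11).  Check: 120²=14400, 119·11²=14399, difference 1.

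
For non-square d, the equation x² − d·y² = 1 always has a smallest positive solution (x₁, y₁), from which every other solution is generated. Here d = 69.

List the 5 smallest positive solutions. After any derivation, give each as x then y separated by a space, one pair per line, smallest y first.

d=69: √d = [8; 3,3,1,4,1,3,3,16] (ℓ=8, even), read p_7/q_7
k=0  a_k=8  p_k/q_k = 8/1
k=1  a_k=3  p_k/q_k = 25/3
k=2  a_k=3  p_k/q_k = 83/10
k=3  a_k=1  p_k/q_k = 108/13
k=4  a_k=4  p_k/q_k = 515/62
k=5  a_k=1  p_k/q_k = 623/75
k=6  a_k=3  p_k/q_k = 2384/287
k=7  a_k=3  p_k/q_k = 7775/936
(x₁, y₁) = (7775, 936);  7775² − 69·936² = 1 ✓
n=2: (7775,936)∘(7775,936) = (7775·7775+69·936·936, 7775·936+936·7775) = (120901249,14554800)
n=3: (120901249,14554800)∘(7775,936) = (7775·120901249+69·936·14554800, 7775·14554800+936·120901249) = (1880014414175,226327139064)
n=4: (1880014414175,226327139064)∘(7775,936) = (7775·1880014414175+69·936·226327139064, 7775·226327139064+936·1880014414175) = (29234224019520001,3519386997890400)
n=5: (29234224019520001,3519386997890400)∘(7775,936) = (7775·29234224019520001+69·936·3519386997890400, 7775·3519386997890400+936·29234224019520001) = (454592181623521601375,54726467590868580936)

7775 936
120901249 14554800
1880014414175 226327139064
29234224019520001 3519386997890400
454592181623521601375 54726467590868580936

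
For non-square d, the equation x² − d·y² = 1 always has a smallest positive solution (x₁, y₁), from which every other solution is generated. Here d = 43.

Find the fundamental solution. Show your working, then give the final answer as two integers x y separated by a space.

√43 = [6; 1,1,3,1,5,1,3,1,1,12, …], period ℓ=10 (even) → k=9
step 0: (6, 1)  from 6·(1,0) + (0,1)
…
step 6: (400, 61)  from 1·(341,52) + (59,9)
step 7: (1541, 235)  from 3·(400,61) + (341,52)
step 8: (1941, 296)  from 1·(1541,235) + (400,61)
step 9: (3482, 531)  from 1·(1941,296) + (1541,235)
fundamental: x₁=3482, y₁=531  (since 12124324 − 43·281961 = 1)

3482 531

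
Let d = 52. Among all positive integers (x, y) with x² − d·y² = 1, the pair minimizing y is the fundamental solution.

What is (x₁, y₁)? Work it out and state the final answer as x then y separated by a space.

√52 = [7; 4,1,2,1,4,14, …], period ℓ=6 (even) → k=5
step 0: (7, 1)  from 7·(1,0) + (0,1)
step 1: (29, 4)  from 4·(7,1) + (1,0)
…
step 4: (137, 19)  from 1·(101,14) + (36,5)
step 5: (649, 90)  from 4·(137,19) + (101,14)
fundamental: x₁=649, y₁=90  (since 421201 − 52·8100 = 1)

649 90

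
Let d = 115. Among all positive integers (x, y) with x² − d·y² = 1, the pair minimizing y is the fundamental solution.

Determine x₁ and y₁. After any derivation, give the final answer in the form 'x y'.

d=115: √d = [10; 1,2,1,1,1,1,1,2,1,20] (ℓ=10, even), read p_9/q_9
i=0: a=10 ⇒ p=10, q=1
…
i=5: a=1 ⇒ p=118, q=11
…
i=8: a=2 ⇒ p=815, q=76
i=9: a=1 ⇒ p=1126, q=105
→ (1126, 105).  Check: 1126²=1267876, 115·105²=1267875, difference 1.

1126 105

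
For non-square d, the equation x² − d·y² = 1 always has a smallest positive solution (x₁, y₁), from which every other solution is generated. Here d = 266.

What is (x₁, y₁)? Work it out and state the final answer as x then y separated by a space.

√266 → a₀=16, period (3,4,3,32); ℓ=4 even so k=3
k=0  a_k=16  p_k/q_k = 16/1
k=1  a_k=3  p_k/q_k = 49/3
k=2  a_k=4  p_k/q_k = 212/13
k=3  a_k=3  p_k/q_k = 685/42
(x₁, y₁) = (685, 42);  685² − 266·42² = 1 ✓

685 42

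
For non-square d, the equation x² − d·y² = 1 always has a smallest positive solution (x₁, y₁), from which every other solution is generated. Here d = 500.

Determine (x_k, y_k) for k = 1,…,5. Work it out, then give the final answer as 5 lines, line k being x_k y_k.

d=500: √d = [22; 2,1,3,2,1,…,1,2,44] (ℓ=14, even), read p_13/q_13
i=0: a=22 ⇒ p=22, q=1
i=1: a=2 ⇒ p=45, q=2
i=2: a=1 ⇒ p=67, q=3
i=3: a=3 ⇒ p=246, q=11
i=4: a=2 ⇒ p=559, q=25
…
i=6: a=1 ⇒ p=1364, q=61
i=7: a=10 ⇒ p=14445, q=646
i=8: a=1 ⇒ p=15809, q=707
i=9: a=1 ⇒ p=30254, q=1353
…
i=11: a=3 ⇒ p=259205, q=11592
i=12: a=1 ⇒ p=335522, q=15005
i=13: a=2 ⇒ p=930249, q=41602
fundamental: x₁=930249, y₁=41602  (since 865363202001 − 500·1730726404 = 1)
(930249+41602√500)^2 = 1730726404001 + 77400437796√500
(930249+41602√500)^3 = 3220013013190122249 + 144003359718540806√500
(930249+41602√500)^4 = 5990827771012465337616001 + 267917962749548332043592√500
(930249+41602√500)^5 = 11145923086309929722690704506249 + 498460833859465169310720288010√500

930249 41602
1730726404001 77400437796
3220013013190122249 144003359718540806
5990827771012465337616001 267917962749548332043592
11145923086309929722690704506249 498460833859465169310720288010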